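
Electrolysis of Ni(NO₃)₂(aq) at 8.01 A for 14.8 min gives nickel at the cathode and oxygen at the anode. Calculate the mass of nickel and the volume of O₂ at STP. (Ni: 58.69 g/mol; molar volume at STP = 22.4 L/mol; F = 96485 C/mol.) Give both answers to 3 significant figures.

2.16 g Ni; 0.413 L O₂

Q = 8.01 × 888 = 7113 C; n(e⁻) = 7113 / 96485 = 0.07372 mol
Cathode: Ni²⁺ + 2e⁻ → Ni → n(Ni) = 0.07372/2 = 0.03686 mol → 2.16 g
Anode: 2H₂O → O₂ + 4H⁺ + 4e⁻ → n(O₂) = 0.07372/4 = 0.01843 mol → 0.413 L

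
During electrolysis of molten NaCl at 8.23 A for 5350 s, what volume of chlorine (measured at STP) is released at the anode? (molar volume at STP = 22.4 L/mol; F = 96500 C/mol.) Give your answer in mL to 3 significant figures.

5110 mL

Q = 8.23 A × 5350 s = 44030 C
Moles of electrons = 44030 / 96500 = 0.4563 mol
2Cl⁻ → Cl₂ + 2e⁻, so n(Cl₂) = 0.4563 / 2 = 0.2282 mol
V = 0.2282 × 22.4 = 5.112 L
= 5110 mL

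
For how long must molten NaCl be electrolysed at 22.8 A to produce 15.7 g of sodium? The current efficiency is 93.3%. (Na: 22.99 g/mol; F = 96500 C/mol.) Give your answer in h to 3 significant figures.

0.861 h

n(Na) = 15.7 / 22.99 = 0.6829 mol
Na⁺ + e⁻ → Na, so n(e⁻) = 0.6829 mol
Q = 0.6829 × 96500 / 0.933 = 70630 C
t = Q / I = 70630 / 22.8 = 3098 s = 0.861 h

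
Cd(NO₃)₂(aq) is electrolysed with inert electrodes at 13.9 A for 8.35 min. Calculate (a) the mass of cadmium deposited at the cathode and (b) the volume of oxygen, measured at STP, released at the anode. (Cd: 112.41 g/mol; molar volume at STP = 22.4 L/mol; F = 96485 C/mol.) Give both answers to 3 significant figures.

4.06 g Cd; 0.404 L O₂

Q = 13.9 × 501 = 6964 C; n(e⁻) = 6964 / 96485 = 0.07218 mol
Cathode: Cd²⁺ + 2e⁻ → Cd → n(Cd) = 0.07218/2 = 0.03609 mol → 4.06 g
Anode: 2H₂O → O₂ + 4H⁺ + 4e⁻ → n(O₂) = 0.07218/4 = 0.01805 mol → 0.404 L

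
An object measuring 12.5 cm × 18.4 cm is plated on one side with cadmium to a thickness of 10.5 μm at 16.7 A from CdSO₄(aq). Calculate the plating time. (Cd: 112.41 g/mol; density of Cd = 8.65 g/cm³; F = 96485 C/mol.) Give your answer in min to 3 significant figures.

3.58 min

Plated area = 12.5 × 18.4 = 230.0 cm²
Volume = 230.0 × 10.5×10⁻⁴ cm = 0.2415 cm³
m(Cd) = 0.2415 × 8.65 = 2.089 g
n(Cd) = 2.089 / 112.41 = 0.01858 mol; n(e⁻) = 2 × 0.01858 = 0.03716 mol
Q = 0.03716 × 96485 = 3585 C
t = 3585 / 16.7 = 214.7 s = 3.58 min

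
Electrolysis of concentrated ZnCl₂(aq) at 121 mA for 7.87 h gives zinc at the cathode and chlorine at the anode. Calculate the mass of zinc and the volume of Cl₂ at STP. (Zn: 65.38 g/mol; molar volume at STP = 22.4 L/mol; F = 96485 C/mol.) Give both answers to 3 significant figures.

1.16 g Zn; 0.398 L Cl₂

Q = 0.121 × 28332 = 3428 C; n(e⁻) = 3428 / 96485 = 0.03553 mol
Cathode: Zn²⁺ + 2e⁻ → Zn → n(Zn) = 0.03553/2 = 0.01777 mol → 1.16 g
Anode: 2Cl⁻ → Cl₂ + 2e⁻ → n(Cl₂) = 0.03553/2 = 0.01777 mol → 0.398 L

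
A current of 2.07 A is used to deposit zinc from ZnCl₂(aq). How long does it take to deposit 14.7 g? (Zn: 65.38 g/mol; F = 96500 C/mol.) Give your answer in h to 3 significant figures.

n(Zn) = 14.7 / 65.38 = 0.2248 mol
Zn²⁺ + 2e⁻ → Zn, so n(e⁻) = 2 × 0.2248 = 0.4496 mol
Q = 0.4496 × 96500 = 43390 C
t = Q / I = 43390 / 2.07 = 20960 s = 5.82 h

5.82 h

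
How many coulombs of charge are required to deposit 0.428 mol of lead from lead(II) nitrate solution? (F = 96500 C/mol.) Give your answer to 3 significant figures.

82600 C

Pb²⁺ + 2e⁻ → Pb, so n(e⁻) = 2 × 0.428 = 0.8560 mol
Q = 0.8560 × 96500 = 82600 C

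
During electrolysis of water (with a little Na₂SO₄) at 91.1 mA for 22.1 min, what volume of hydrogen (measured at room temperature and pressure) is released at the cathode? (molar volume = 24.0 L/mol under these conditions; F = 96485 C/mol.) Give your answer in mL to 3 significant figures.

Q = 0.0911 A × 1326 s = 120.8 C
Moles of electrons = 120.8 / 96485 = 0.001252 mol
2H⁺ + 2e⁻ → H₂, so n(H₂) = 0.001252 / 2 = 6.260×10^-4 mol
V = 6.260×10^-4 × 24.0 = 0.01502 L
= 15.0 mL

15.0 mL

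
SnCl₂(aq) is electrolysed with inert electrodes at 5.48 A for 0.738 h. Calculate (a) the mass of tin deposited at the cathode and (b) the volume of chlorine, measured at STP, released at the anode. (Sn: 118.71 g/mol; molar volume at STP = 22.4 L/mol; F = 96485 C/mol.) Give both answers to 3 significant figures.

8.96 g Sn; 1.69 L Cl₂

Q = 5.48 × 2656.8 = 14560 C; n(e⁻) = 14560 / 96485 = 0.1509 mol
Cathode: Sn²⁺ + 2e⁻ → Sn → n(Sn) = 0.1509/2 = 0.07545 mol → 8.96 g
Anode: 2Cl⁻ → Cl₂ + 2e⁻ → n(Cl₂) = 0.1509/2 = 0.07545 mol → 1.69 L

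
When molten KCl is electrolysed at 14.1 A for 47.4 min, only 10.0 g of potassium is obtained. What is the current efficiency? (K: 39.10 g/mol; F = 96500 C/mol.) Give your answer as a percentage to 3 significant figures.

Q = 14.1 × 2844 = 40100 C
n(e⁻) = 40100 / 96500 = 0.4155 mol
K⁺ + e⁻ → K, so theoretical n(K) = 0.4155 mol → 16.25 g
Efficiency = 10.0 / 16.25 = 0.6154 = 61.5%

61.5%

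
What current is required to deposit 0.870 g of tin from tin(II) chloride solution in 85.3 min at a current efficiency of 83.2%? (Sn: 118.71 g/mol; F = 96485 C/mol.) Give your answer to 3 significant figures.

n(Sn) = 0.870 / 118.71 = 0.007329 mol
Sn²⁺ + 2e⁻ → Sn, so n(e⁻) = 2 × 0.007329 = 0.01466 mol
Q = 0.01466 × 96485 / 0.832 = 1700 C
I = Q / t = 1700 / 5118 s = 0.332 A

0.332 A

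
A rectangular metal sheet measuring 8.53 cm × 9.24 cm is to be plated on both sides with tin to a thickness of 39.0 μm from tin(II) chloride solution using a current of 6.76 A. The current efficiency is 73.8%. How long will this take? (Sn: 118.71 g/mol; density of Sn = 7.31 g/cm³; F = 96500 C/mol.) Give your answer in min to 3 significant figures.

Plated area = 2 × 8.53 × 9.24 = 157.6 cm²
Volume = 157.6 × 39.0×10⁻⁴ cm = 0.6146 cm³
m(Sn) = 0.6146 × 7.31 = 4.493 g
n(Sn) = 4.493 / 118.71 = 0.03785 mol; n(e⁻) = 2 × 0.03785 = 0.07570 mol
Q = 0.07570 × 96500 / 0.738 = 9898 C
t = 9898 / 6.76 = 1464 s = 24.4 min

24.4 min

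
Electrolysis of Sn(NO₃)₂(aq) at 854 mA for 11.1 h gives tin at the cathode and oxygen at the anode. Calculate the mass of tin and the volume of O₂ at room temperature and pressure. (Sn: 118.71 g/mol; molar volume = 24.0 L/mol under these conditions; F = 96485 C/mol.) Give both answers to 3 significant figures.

21.0 g Sn; 2.12 L O₂

Q = 0.854 × 39960 = 34130 C; n(e⁻) = 34130 / 96485 = 0.3537 mol
Cathode: Sn²⁺ + 2e⁻ → Sn → n(Sn) = 0.3537/2 = 0.1769 mol → 21.0 g
Anode: 2H₂O → O₂ + 4H⁺ + 4e⁻ → n(O₂) = 0.3537/4 = 0.08843 mol → 2.12 L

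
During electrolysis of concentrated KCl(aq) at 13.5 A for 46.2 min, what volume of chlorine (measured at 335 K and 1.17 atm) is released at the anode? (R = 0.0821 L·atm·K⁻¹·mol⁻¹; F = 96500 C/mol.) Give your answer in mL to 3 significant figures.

Q = It = 13.5 × 2772 = 37420 C
n(e⁻) = 37420 / 96500 = 0.3878 mol
2Cl⁻ → Cl₂ + 2e⁻, so n(Cl₂) = 0.3878 / 2 = 0.1939 mol
V = nRT/P = 0.1939 × 0.0821 × 335 / 1.17 = 4.558 L
= 4560 mL

4560 mL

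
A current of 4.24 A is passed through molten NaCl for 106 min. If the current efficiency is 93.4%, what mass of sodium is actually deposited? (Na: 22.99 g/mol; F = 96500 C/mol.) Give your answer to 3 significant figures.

Q = 4.24 × 6360 = 26970 C
n(e⁻) = 26970 / 96500 = 0.2795 mol
Na⁺ + e⁻ → Na, so theoretical m(Na) = 0.2795 × 22.99 = 6.426 g
Actual mass = 93.4% × 6.426 = 6.00 g

6.00 g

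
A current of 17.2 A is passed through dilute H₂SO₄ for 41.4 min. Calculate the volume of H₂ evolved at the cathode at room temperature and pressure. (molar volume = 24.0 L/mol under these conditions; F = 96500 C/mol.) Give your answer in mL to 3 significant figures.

5310 mL

Q = It = 17.2 × 2484 = 42720 C
Moles of electrons = 42720 / 96500 = 0.4427 mol
2H⁺ + 2e⁻ → H₂, so n(H₂) = 0.4427 / 2 = 0.2214 mol
V = 0.2214 × 24.0 = 5.314 L
= 5310 mL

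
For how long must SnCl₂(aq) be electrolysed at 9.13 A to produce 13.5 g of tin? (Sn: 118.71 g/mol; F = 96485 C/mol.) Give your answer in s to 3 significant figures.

2400 s

n(Sn) = 13.5 / 118.71 = 0.1137 mol
Sn²⁺ + 2e⁻ → Sn, so n(e⁻) = 2 × 0.1137 = 0.2274 mol
Q = 0.2274 × 96485 = 21940 C
t = Q / I = 21940 / 9.13 = 2403 s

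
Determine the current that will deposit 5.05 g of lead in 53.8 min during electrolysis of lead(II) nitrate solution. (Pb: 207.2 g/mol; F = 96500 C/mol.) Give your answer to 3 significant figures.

1.46 A

n(Pb) = 5.05 / 207.2 = 0.02437 mol
Pb²⁺ + 2e⁻ → Pb, so n(e⁻) = 2 × 0.02437 = 0.04874 mol
Q = 0.04874 × 96500 = 4703 C
I = Q / t = 4703 / 3228 s = 1.46 A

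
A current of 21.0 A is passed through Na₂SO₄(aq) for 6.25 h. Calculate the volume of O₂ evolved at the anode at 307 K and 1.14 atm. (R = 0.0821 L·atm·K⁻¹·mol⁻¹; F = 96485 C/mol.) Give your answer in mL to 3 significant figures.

27100 mL

Q = It = 21.0 × 22500 = 4.725×10^5 C
n(e⁻) = 4.725×10^5 / 96485 = 4.897 mol
2H₂O → O₂ + 4H⁺ + 4e⁻, so n(O₂) = 4.897 / 4 = 1.224 mol
V = nRT/P = 1.224 × 0.0821 × 307 / 1.14 = 27.06 L
= 27100 mL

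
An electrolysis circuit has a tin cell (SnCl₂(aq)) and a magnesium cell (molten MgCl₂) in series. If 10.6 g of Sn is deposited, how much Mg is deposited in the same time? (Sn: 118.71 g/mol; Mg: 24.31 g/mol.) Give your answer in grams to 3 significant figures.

2.17 g

n(Sn) = 10.6 / 118.71 = 0.08929 mol
Sn²⁺ + 2e⁻ → Sn, so n(e⁻) = 2 × 0.08929 = 0.1786 mol
The cells are in series, so the same charge (and hence the same n(e⁻) = 0.1786 mol) passes through both.
Mg²⁺ + 2e⁻ → Mg, so n(Mg) = 0.1786 / 2 = 0.08930 mol
m(Mg) = 0.08930 × 24.31 = 2.17 g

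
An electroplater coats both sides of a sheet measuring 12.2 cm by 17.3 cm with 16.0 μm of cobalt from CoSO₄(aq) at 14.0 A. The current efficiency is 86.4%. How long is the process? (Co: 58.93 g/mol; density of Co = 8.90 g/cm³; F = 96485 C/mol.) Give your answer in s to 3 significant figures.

Plated area = 2 × 12.2 × 17.3 = 422.1 cm²
Volume = 422.1 × 16.0×10⁻⁴ cm = 0.6754 cm³
m(Co) = 0.6754 × 8.90 = 6.011 g
n(Co) = 6.011 / 58.93 = 0.1020 mol; n(e⁻) = 2 × 0.1020 = 0.2040 mol
Q = 0.2040 × 96485 / 0.864 = 22780 C
t = 22780 / 14.0 = 1627 s

1630 s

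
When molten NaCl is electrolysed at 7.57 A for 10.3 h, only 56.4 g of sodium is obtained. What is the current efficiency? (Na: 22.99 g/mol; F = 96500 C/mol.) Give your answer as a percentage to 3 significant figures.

Q = 7.57 × 37080 = 2.807×10^5 C
n(e⁻) = 2.807×10^5 / 96500 = 2.909 mol
Na⁺ + e⁻ → Na, so theoretical n(Na) = 2.909 mol → 66.88 g
Efficiency = 56.4 / 66.88 = 0.8433 = 84.3%

84.3%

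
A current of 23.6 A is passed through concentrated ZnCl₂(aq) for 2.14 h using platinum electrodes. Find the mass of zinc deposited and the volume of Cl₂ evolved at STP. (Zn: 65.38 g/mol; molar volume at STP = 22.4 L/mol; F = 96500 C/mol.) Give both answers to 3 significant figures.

61.6 g Zn; 21.1 L Cl₂

Q = 23.6 × 7704 = 1.818×10^5 C; n(e⁻) = 1.818×10^5 / 96500 = 1.884 mol
Cathode: Zn²⁺ + 2e⁻ → Zn → n(Zn) = 1.884/2 = 0.9420 mol → 61.6 g
Anode: 2Cl⁻ → Cl₂ + 2e⁻ → n(Cl₂) = 1.884/2 = 0.9420 mol → 21.1 L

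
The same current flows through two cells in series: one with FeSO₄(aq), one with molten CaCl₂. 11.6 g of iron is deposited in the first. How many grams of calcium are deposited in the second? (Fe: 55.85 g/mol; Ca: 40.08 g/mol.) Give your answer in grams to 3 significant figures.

8.32 g

n(Fe) = 11.6 / 55.85 = 0.2077 mol
Fe²⁺ + 2e⁻ → Fe, so n(e⁻) = 2 × 0.2077 = 0.4154 mol
Since the cells are in series, n(e⁻) in the Ca cell is also 0.4154 mol.
Ca²⁺ + 2e⁻ → Ca, so n(Ca) = 0.4154 / 2 = 0.2077 mol
m(Ca) = 0.2077 × 40.08 = 8.32 g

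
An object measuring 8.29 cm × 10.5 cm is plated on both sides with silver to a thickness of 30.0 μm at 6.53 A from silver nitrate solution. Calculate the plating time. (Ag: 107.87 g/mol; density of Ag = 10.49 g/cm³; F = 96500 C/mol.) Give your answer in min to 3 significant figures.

12.5 min

Plated area = 2 × 8.29 × 10.5 = 174.1 cm²
Volume = 174.1 × 30.0×10⁻⁴ cm = 0.5223 cm³
m(Ag) = 0.5223 × 10.49 = 5.479 g
n(Ag) = 5.479 / 107.87 = 0.05079 mol; n(e⁻) = 0.05079 mol
Q = 0.05079 × 96500 = 4901 C
t = 4901 / 6.53 = 750.5 s = 12.5 min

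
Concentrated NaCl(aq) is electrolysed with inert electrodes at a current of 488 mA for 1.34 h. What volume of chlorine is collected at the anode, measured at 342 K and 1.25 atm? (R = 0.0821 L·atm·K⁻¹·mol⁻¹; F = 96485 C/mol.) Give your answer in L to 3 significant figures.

0.274 L

Q = It = 0.488 × 4824 = 2354 C
n(e⁻) = 2354 / 96485 = 0.02440 mol
2Cl⁻ → Cl₂ + 2e⁻, so n(Cl₂) = 0.02440 / 2 = 0.01220 mol
V = nRT/P = 0.01220 × 0.0821 × 342 / 1.25 = 0.2740 L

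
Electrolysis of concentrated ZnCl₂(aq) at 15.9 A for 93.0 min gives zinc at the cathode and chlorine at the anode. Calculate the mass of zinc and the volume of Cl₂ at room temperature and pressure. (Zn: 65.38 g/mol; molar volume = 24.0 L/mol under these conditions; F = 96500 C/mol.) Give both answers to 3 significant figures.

Q = 15.9 × 5580 = 88720 C; n(e⁻) = 88720 / 96500 = 0.9194 mol
Cathode: Zn²⁺ + 2e⁻ → Zn → n(Zn) = 0.9194/2 = 0.4597 mol → 30.1 g
Anode: 2Cl⁻ → Cl₂ + 2e⁻ → n(Cl₂) = 0.9194/2 = 0.4597 mol → 11.0 L

30.1 g Zn; 11.0 L Cl₂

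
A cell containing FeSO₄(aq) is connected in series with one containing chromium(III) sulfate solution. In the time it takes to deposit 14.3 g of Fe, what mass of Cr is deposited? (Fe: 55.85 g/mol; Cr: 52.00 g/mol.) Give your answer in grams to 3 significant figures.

n(Fe) = 14.3 / 55.85 = 0.2560 mol
Fe²⁺ + 2e⁻ → Fe, so n(e⁻) = 2 × 0.2560 = 0.5120 mol
The cells are in series, so the same charge (and hence the same n(e⁻) = 0.5120 mol) passes through both.
Cr³⁺ + 3e⁻ → Cr, so n(Cr) = 0.5120 / 3 = 0.1707 mol
m(Cr) = 0.1707 × 52.00 = 8.88 g

8.88 g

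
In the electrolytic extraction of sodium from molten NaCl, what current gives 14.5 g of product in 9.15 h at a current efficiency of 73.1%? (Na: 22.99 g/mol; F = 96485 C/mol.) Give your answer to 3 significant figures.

2.53 A

n(Na) = 14.5 / 22.99 = 0.6307 mol
Na⁺ + e⁻ → Na, so n(e⁻) = 0.6307 mol
Q = 0.6307 × 96485 / 0.731 = 83250 C
I = Q / t = 83250 / 32940 s = 2.53 A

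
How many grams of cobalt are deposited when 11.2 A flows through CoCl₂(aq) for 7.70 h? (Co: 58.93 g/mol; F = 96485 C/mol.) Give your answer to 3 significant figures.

Q = 11.2 A × 27720 s = 3.105×10^5 C
n(e⁻) = 3.105×10^5 / 96485 = 3.218 mol
Co²⁺ + 2e⁻ → Co, so n(Co) = 3.218 / 2 = 1.609 mol
m = 1.609 × 58.93 = 94.8 g

94.8 g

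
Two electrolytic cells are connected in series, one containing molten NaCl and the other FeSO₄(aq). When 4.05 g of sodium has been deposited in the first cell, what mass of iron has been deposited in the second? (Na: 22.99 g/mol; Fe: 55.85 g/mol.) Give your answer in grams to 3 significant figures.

4.92 g

n(Na) = 4.05 / 22.99 = 0.1762 mol
Na⁺ + e⁻ → Na, so n(e⁻) = 0.1762 mol
Same current for the same time ⇒ same n(e⁻) = 0.1762 mol in both cells.
Fe²⁺ + 2e⁻ → Fe, so n(Fe) = 0.1762 / 2 = 0.08810 mol
m(Fe) = 0.08810 × 55.85 = 4.92 g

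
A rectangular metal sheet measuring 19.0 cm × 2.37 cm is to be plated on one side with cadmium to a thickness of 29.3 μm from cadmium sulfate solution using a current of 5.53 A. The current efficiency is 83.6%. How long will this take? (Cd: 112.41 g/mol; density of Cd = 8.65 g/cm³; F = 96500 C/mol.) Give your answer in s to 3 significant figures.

Plated area = 19.0 × 2.37 = 45.03 cm²
Volume = 45.03 × 29.3×10⁻⁴ cm = 0.1319 cm³
m(Cd) = 0.1319 × 8.65 = 1.141 g
n(Cd) = 1.141 / 112.41 = 0.01015 mol; n(e⁻) = 2 × 0.01015 = 0.02030 mol
Q = 0.02030 × 96500 / 0.836 = 2343 C
t = 2343 / 5.53 = 423.7 s

424 s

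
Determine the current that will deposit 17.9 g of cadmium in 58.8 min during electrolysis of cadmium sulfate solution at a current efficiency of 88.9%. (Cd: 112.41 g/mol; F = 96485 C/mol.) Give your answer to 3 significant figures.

n(Cd) = 17.9 / 112.41 = 0.1592 mol
Cd²⁺ + 2e⁻ → Cd, so n(e⁻) = 2 × 0.1592 = 0.3184 mol
Q = 0.3184 × 96485 / 0.889 = 34560 C
I = Q / t = 34560 / 3528 s = 9.80 A

9.80 A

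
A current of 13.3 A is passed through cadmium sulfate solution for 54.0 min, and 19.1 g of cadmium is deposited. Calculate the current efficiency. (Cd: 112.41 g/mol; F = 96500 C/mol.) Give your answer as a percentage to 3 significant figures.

Q = 13.3 × 3240 = 43090 C
n(e⁻) = 43090 / 96500 = 0.4465 mol
Cd²⁺ + 2e⁻ → Cd, so theoretical n(Cd) = 0.2233 mol → 25.10 g
Efficiency = 19.1 / 25.10 = 0.7610 = 76.1%

76.1%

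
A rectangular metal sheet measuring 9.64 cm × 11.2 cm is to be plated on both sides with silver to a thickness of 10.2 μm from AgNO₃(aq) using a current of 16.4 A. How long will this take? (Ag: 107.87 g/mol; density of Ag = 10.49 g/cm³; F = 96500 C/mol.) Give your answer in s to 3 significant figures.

Plated area = 2 × 9.64 × 11.2 = 215.9 cm²
Volume = 215.9 × 10.2×10⁻⁴ cm = 0.2202 cm³
m(Ag) = 0.2202 × 10.49 = 2.310 g
n(Ag) = 2.310 / 107.87 = 0.02141 mol; n(e⁻) = 0.02141 mol
Q = 0.02141 × 96500 = 2066 C
t = 2066 / 16.4 = 126.0 s

126 s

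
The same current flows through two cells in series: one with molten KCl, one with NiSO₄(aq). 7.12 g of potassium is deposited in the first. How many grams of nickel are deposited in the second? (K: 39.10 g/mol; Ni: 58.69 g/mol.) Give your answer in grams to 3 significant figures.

5.34 g

n(K) = 7.12 / 39.10 = 0.1821 mol
K⁺ + e⁻ → K, so n(e⁻) = 0.1821 mol
The cells are in series, so the same charge (and hence the same n(e⁻) = 0.1821 mol) passes through both.
Ni²⁺ + 2e⁻ → Ni, so n(Ni) = 0.1821 / 2 = 0.09105 mol
m(Ni) = 0.09105 × 58.69 = 5.34 g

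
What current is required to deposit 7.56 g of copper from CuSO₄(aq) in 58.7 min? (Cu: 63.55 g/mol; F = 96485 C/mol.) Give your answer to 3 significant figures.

n(Cu) = 7.56 / 63.55 = 0.1190 mol
Cu²⁺ + 2e⁻ → Cu, so n(e⁻) = 2 × 0.1190 = 0.2380 mol
Q = 0.2380 × 96485 = 22960 C
I = Q / t = 22960 / 3522 s = 6.52 A

6.52 A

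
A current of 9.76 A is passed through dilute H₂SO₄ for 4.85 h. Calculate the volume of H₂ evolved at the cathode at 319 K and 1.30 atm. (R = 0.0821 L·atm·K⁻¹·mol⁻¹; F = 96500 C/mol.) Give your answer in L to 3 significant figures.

Q = It = 9.76 × 17460 = 1.704×10^5 C
n(e⁻) = 1.704×10^5 / 96500 = 1.766 mol
2H⁺ + 2e⁻ → H₂, so n(H₂) = 1.766 / 2 = 0.8830 mol
V = nRT/P = 0.8830 × 0.0821 × 319 / 1.30 = 17.79 L

17.8 L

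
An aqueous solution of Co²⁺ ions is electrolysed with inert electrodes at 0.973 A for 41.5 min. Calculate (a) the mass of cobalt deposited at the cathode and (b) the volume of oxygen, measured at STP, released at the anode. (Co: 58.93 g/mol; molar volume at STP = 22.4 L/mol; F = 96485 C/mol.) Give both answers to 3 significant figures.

0.740 g Co; 0.141 L O₂

Q = 0.973 × 2490 = 2423 C; n(e⁻) = 2423 / 96485 = 0.02511 mol
Cathode: Co²⁺ + 2e⁻ → Co → n(Co) = 0.02511/2 = 0.01256 mol → 0.740 g
Anode: 2H₂O → O₂ + 4H⁺ + 4e⁻ → n(O₂) = 0.02511/4 = 0.006278 mol → 0.141 L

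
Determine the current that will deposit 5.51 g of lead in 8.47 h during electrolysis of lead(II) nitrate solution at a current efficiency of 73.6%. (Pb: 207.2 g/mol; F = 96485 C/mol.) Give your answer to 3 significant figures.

0.229 A

n(Pb) = 5.51 / 207.2 = 0.02659 mol
Pb²⁺ + 2e⁻ → Pb, so n(e⁻) = 2 × 0.02659 = 0.05318 mol
Q = 0.05318 × 96485 / 0.736 = 6972 C
I = Q / t = 6972 / 30492 s = 0.229 A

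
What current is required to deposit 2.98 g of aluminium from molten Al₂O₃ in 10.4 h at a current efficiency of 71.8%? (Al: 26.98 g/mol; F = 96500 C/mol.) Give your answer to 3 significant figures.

n(Al) = 2.98 / 26.98 = 0.1105 mol
Al³⁺ + 3e⁻ → Al, so n(e⁻) = 3 × 0.1105 = 0.3315 mol
Q = 0.3315 × 96500 / 0.718 = 44550 C
I = Q / t = 44550 / 37440 s = 1.19 A

1.19 A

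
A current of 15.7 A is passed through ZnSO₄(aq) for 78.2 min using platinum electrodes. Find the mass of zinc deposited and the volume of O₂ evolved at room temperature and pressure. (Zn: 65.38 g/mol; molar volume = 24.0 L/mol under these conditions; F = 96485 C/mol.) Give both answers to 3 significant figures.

25.0 g Zn; 4.58 L O₂

Q = 15.7 × 4692 = 73660 C; n(e⁻) = 73660 / 96485 = 0.7634 mol
Cathode: Zn²⁺ + 2e⁻ → Zn → n(Zn) = 0.7634/2 = 0.3817 mol → 25.0 g
Anode: 2H₂O → O₂ + 4H⁺ + 4e⁻ → n(O₂) = 0.7634/4 = 0.1909 mol → 4.58 L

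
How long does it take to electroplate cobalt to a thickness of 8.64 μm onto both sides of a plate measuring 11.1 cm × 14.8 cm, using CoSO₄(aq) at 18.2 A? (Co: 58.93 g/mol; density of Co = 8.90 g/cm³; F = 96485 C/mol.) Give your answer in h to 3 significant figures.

0.126 h

Plated area = 2 × 11.1 × 14.8 = 328.6 cm²
Volume = 328.6 × 8.64×10⁻⁴ cm = 0.2839 cm³
m(Co) = 0.2839 × 8.90 = 2.527 g
n(Co) = 2.527 / 58.93 = 0.04288 mol; n(e⁻) = 2 × 0.04288 = 0.08576 mol
Q = 0.08576 × 96485 = 8275 C
t = 8275 / 18.2 = 454.7 s = 0.126 h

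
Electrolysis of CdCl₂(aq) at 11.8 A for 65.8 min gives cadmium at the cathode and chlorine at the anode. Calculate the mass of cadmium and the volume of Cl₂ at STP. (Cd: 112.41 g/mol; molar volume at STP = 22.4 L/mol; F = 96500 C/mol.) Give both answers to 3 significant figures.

27.1 g Cd; 5.41 L Cl₂

Q = 11.8 × 3948 = 46590 C; n(e⁻) = 46590 / 96500 = 0.4828 mol
Cathode: Cd²⁺ + 2e⁻ → Cd → n(Cd) = 0.4828/2 = 0.2414 mol → 27.1 g
Anode: 2Cl⁻ → Cl₂ + 2e⁻ → n(Cl₂) = 0.4828/2 = 0.2414 mol → 5.41 L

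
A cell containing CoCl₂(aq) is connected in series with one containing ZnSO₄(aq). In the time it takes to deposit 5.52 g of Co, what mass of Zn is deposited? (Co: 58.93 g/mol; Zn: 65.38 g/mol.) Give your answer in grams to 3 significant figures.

n(Co) = 5.52 / 58.93 = 0.09367 mol
Co²⁺ + 2e⁻ → Co, so n(e⁻) = 2 × 0.09367 = 0.1873 mol
In series, the same 0.1873 mol of electrons flows through the second cell.
Zn²⁺ + 2e⁻ → Zn, so n(Zn) = 0.1873 / 2 = 0.09365 mol
m(Zn) = 0.09365 × 65.38 = 6.12 g

6.12 g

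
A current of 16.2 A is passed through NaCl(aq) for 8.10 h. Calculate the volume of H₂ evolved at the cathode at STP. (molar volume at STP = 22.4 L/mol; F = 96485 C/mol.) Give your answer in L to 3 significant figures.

54.8 L

Charge passed = 16.2 × 29160 = 4.724×10^5 C
n(e⁻) = 4.724×10^5 / 96485 = 4.896 mol
2H⁺ + 2e⁻ → H₂, so n(H₂) = 4.896 / 2 = 2.448 mol
V = 2.448 × 22.4 = 54.84 L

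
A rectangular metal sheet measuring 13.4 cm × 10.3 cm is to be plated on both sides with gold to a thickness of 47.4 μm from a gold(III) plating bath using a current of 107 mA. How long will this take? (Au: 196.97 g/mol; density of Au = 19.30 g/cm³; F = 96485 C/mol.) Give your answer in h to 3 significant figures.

96.3 h

Plated area = 2 × 13.4 × 10.3 = 276.0 cm²
Volume = 276.0 × 47.4×10⁻⁴ cm = 1.308 cm³
m(Au) = 1.308 × 19.30 = 25.24 g
n(Au) = 25.24 / 196.97 = 0.1281 mol; n(e⁻) = 3 × 0.1281 = 0.3843 mol
Q = 0.3843 × 96485 = 37080 C
t = 37080 / 0.107 = 3.465×10^5 s = 96.3 h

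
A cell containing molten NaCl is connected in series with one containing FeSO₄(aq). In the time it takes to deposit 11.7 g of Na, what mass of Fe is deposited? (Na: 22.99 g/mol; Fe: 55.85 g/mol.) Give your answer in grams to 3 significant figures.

n(Na) = 11.7 / 22.99 = 0.5089 mol
Na⁺ + e⁻ → Na, so n(e⁻) = 0.5089 mol
Since the cells are in series, n(e⁻) in the Fe cell is also 0.5089 mol.
Fe²⁺ + 2e⁻ → Fe, so n(Fe) = 0.5089 / 2 = 0.2545 mol
m(Fe) = 0.2545 × 55.85 = 14.2 g

14.2 g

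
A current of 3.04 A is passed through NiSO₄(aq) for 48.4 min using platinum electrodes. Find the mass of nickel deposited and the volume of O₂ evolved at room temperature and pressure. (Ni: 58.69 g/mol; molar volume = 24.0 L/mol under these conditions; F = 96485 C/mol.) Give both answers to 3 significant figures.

2.69 g Ni; 0.549 L O₂

Q = 3.04 × 2904 = 8828 C; n(e⁻) = 8828 / 96485 = 0.09150 mol
Cathode: Ni²⁺ + 2e⁻ → Ni → n(Ni) = 0.09150/2 = 0.04575 mol → 2.69 g
Anode: 2H₂O → O₂ + 4H⁺ + 4e⁻ → n(O₂) = 0.09150/4 = 0.02288 mol → 0.549 L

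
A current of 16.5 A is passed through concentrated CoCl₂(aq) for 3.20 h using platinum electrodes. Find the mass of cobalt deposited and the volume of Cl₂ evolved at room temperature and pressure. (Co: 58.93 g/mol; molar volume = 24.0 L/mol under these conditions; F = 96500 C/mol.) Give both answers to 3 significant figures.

Q = 16.5 × 11520 = 1.901×10^5 C; n(e⁻) = 1.901×10^5 / 96500 = 1.970 mol
Cathode: Co²⁺ + 2e⁻ → Co → n(Co) = 1.970/2 = 0.9850 mol → 58.0 g
Anode: 2Cl⁻ → Cl₂ + 2e⁻ → n(Cl₂) = 1.970/2 = 0.9850 mol → 23.6 L

58.0 g Co; 23.6 L Cl₂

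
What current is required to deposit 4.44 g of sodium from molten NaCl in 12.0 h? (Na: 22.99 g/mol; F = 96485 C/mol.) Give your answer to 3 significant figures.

0.431 A

n(Na) = 4.44 / 22.99 = 0.1931 mol
Na⁺ + e⁻ → Na, so n(e⁻) = 0.1931 mol
Q = 0.1931 × 96485 = 18630 C
I = Q / t = 18630 / 43200 s = 0.431 A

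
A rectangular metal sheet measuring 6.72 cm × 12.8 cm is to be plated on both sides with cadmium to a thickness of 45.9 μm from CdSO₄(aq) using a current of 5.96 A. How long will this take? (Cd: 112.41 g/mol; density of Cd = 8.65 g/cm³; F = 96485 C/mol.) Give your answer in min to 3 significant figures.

Plated area = 2 × 6.72 × 12.8 = 172.0 cm²
Volume = 172.0 × 45.9×10⁻⁴ cm = 0.7895 cm³
m(Cd) = 0.7895 × 8.65 = 6.829 g
n(Cd) = 6.829 / 112.41 = 0.06075 mol; n(e⁻) = 2 × 0.06075 = 0.1215 mol
Q = 0.1215 × 96485 = 11720 C
t = 11720 / 5.96 = 1966 s = 32.8 min

32.8 min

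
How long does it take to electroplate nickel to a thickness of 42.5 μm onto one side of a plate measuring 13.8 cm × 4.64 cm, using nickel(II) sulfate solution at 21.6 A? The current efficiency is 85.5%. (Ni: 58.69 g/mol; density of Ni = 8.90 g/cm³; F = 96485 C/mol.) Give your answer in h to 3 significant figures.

0.120 h

Plated area = 13.8 × 4.64 = 64.03 cm²
Volume = 64.03 × 42.5×10⁻⁴ cm = 0.2721 cm³
m(Ni) = 0.2721 × 8.90 = 2.422 g
n(Ni) = 2.422 / 58.69 = 0.04127 mol; n(e⁻) = 2 × 0.04127 = 0.08254 mol
Q = 0.08254 × 96485 / 0.855 = 9314 C
t = 9314 / 21.6 = 431.2 s = 0.120 h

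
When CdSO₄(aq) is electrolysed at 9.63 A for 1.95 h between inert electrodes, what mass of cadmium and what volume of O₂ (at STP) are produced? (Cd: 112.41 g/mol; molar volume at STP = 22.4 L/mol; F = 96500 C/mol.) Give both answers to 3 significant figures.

Q = 9.63 × 7020 = 67600 C; n(e⁻) = 67600 / 96500 = 0.7005 mol
Cathode: Cd²⁺ + 2e⁻ → Cd → n(Cd) = 0.7005/2 = 0.3503 mol → 39.4 g
Anode: 2H₂O → O₂ + 4H⁺ + 4e⁻ → n(O₂) = 0.7005/4 = 0.1751 mol → 3.92 L

39.4 g Cd; 3.92 L O₂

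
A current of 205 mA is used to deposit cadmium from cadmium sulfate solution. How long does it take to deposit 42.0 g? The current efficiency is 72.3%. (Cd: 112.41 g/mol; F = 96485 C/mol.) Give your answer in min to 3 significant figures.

8110 min

n(Cd) = 42.0 / 112.41 = 0.3736 mol
Cd²⁺ + 2e⁻ → Cd, so n(e⁻) = 2 × 0.3736 = 0.7472 mol
Q = 0.7472 × 96485 / 0.723 = 99710 C
t = Q / I = 99710 / 0.205 = 4.864×10^5 s = 8110 min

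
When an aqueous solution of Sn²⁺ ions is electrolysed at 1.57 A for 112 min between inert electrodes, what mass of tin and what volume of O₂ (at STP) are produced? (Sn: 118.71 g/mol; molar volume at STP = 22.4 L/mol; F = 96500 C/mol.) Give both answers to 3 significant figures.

Q = 1.57 × 6720 = 10550 C; n(e⁻) = 10550 / 96500 = 0.1093 mol
Cathode: Sn²⁺ + 2e⁻ → Sn → n(Sn) = 0.1093/2 = 0.05465 mol → 6.49 g
Anode: 2H₂O → O₂ + 4H⁺ + 4e⁻ → n(O₂) = 0.1093/4 = 0.02733 mol → 0.612 L

6.49 g Sn; 0.612 L O₂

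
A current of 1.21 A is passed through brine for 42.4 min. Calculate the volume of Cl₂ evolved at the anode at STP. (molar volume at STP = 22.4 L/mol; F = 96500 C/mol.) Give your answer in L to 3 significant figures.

Q = It = 1.21 × 2544 = 3078 C
n(e⁻) = Q/F = 3078/96500 = 0.03190 mol
2Cl⁻ → Cl₂ + 2e⁻, so n(Cl₂) = 0.03190 / 2 = 0.01595 mol
V = 0.01595 × 22.4 = 0.3573 L

0.357 L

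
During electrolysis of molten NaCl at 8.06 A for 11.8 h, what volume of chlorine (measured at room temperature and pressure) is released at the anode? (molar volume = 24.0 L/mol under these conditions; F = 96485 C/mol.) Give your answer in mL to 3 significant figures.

42600 mL

Q = It = 8.06 × 42480 = 3.424×10^5 C
n(e⁻) = Q/F = 3.424×10^5/96485 = 3.549 mol
2Cl⁻ → Cl₂ + 2e⁻, so n(Cl₂) = 3.549 / 2 = 1.775 mol
V = 1.775 × 24.0 = 42.60 L
= 42600 mL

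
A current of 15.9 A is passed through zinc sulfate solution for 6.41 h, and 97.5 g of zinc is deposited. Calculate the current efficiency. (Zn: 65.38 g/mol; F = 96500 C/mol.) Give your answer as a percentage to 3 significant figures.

78.4%

Q = 15.9 × 23076 = 3.669×10^5 C
n(e⁻) = 3.669×10^5 / 96500 = 3.802 mol
Zn²⁺ + 2e⁻ → Zn, so theoretical n(Zn) = 1.901 mol → 124.3 g
Efficiency = 97.5 / 124.3 = 0.7844 = 78.4%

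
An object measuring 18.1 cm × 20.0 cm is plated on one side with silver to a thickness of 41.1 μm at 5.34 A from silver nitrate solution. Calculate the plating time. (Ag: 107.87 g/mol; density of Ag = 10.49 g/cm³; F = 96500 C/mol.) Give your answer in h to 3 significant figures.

0.726 h

Plated area = 18.1 × 20.0 = 362.0 cm²
Volume = 362.0 × 41.1×10⁻⁴ cm = 1.488 cm³
m(Ag) = 1.488 × 10.49 = 15.61 g
n(Ag) = 15.61 / 107.87 = 0.1447 mol; n(e⁻) = 0.1447 mol
Q = 0.1447 × 96500 = 13960 C
t = 13960 / 5.34 = 2614 s = 0.726 h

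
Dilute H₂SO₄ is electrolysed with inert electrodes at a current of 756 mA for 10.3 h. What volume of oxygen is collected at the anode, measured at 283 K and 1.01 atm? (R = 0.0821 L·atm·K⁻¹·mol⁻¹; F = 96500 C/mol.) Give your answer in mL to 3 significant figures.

1670 mL

Charge passed = 0.756 × 37080 = 28030 C
n(e⁻) = Q/F = 28030/96500 = 0.2905 mol
2H₂O → O₂ + 4H⁺ + 4e⁻, so n(O₂) = 0.2905 / 4 = 0.07263 mol
V = nRT/P = 0.07263 × 0.0821 × 283 / 1.01 = 1.671 L
= 1670 mL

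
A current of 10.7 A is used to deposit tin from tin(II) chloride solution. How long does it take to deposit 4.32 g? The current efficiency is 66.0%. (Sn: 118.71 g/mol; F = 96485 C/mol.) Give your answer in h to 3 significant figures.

n(Sn) = 4.32 / 118.71 = 0.03639 mol
Sn²⁺ + 2e⁻ → Sn, so n(e⁻) = 2 × 0.03639 = 0.07278 mol
Q = 0.07278 × 96485 / 0.660 = 10640 C
t = Q / I = 10640 / 10.7 = 994.4 s = 0.276 h

0.276 h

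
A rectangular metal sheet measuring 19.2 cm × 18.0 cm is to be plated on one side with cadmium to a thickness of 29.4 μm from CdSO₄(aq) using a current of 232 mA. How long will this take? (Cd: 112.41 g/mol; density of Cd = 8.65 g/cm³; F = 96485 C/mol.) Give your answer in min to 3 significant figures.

1080 min

Plated area = 19.2 × 18.0 = 345.6 cm²
Volume = 345.6 × 29.4×10⁻⁴ cm = 1.016 cm³
m(Cd) = 1.016 × 8.65 = 8.788 g
n(Cd) = 8.788 / 112.41 = 0.07818 mol; n(e⁻) = 2 × 0.07818 = 0.1564 mol
Q = 0.1564 × 96485 = 15090 C
t = 15090 / 0.232 = 65040 s = 1080 min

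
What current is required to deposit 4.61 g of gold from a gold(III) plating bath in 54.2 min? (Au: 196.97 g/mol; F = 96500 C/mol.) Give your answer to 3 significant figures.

n(Au) = 4.61 / 196.97 = 0.02340 mol
Au³⁺ + 3e⁻ → Au, so n(e⁻) = 3 × 0.02340 = 0.07020 mol
Q = 0.07020 × 96500 = 6774 C
I = Q / t = 6774 / 3252 s = 2.08 A

2.08 A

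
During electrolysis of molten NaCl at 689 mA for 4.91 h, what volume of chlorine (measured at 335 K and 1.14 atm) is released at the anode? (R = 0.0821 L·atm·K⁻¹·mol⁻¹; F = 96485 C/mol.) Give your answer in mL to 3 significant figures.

1520 mL

Charge passed = 0.689 × 17676 = 12180 C
Moles of electrons = 12180 / 96485 = 0.1262 mol
2Cl⁻ → Cl₂ + 2e⁻, so n(Cl₂) = 0.1262 / 2 = 0.06310 mol
V = nRT/P = 0.06310 × 0.0821 × 335 / 1.14 = 1.522 L
= 1520 mL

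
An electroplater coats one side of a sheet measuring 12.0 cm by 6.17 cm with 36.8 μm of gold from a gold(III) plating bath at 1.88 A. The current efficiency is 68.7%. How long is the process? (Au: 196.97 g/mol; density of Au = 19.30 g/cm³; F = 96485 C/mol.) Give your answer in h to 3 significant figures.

Plated area = 12.0 × 6.17 = 74.04 cm²
Volume = 74.04 × 36.8×10⁻⁴ cm = 0.2725 cm³
m(Au) = 0.2725 × 19.30 = 5.259 g
n(Au) = 5.259 / 196.97 = 0.02670 mol; n(e⁻) = 3 × 0.02670 = 0.08010 mol
Q = 0.08010 × 96485 / 0.687 = 11250 C
t = 11250 / 1.88 = 5984 s = 1.66 h

1.66 h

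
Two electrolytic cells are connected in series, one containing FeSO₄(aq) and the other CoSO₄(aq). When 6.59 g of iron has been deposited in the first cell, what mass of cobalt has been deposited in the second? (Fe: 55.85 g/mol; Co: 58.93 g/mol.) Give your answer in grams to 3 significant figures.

6.95 g

n(Fe) = 6.59 / 55.85 = 0.1180 mol
Fe²⁺ + 2e⁻ → Fe, so n(e⁻) = 2 × 0.1180 = 0.2360 mol
The cells are in series, so the same charge (and hence the same n(e⁻) = 0.2360 mol) passes through both.
Co²⁺ + 2e⁻ → Co, so n(Co) = 0.2360 / 2 = 0.1180 mol
m(Co) = 0.1180 × 58.93 = 6.95 g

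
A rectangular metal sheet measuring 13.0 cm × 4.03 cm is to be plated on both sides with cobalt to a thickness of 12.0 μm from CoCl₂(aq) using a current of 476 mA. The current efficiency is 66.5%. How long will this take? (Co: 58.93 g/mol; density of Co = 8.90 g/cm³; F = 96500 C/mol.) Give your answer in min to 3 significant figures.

193 min

Plated area = 2 × 13.0 × 4.03 = 104.8 cm²
Volume = 104.8 × 12.0×10⁻⁴ cm = 0.1258 cm³
m(Co) = 0.1258 × 8.90 = 1.120 g
n(Co) = 1.120 / 58.93 = 0.01901 mol; n(e⁻) = 2 × 0.01901 = 0.03802 mol
Q = 0.03802 × 96500 / 0.665 = 5517 C
t = 5517 / 0.476 = 11590 s = 193 min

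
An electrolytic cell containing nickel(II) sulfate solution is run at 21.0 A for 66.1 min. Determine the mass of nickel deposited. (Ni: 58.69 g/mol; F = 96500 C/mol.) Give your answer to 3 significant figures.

25.3 g

Q = It = 21.0 × 3966 = 83290 C
n(e⁻) = Q/F = 83290/96500 = 0.8631 mol
Ni²⁺ + 2e⁻ → Ni, so n(Ni) = 0.8631 / 2 = 0.4316 mol
m = 0.4316 × 58.69 = 25.3 g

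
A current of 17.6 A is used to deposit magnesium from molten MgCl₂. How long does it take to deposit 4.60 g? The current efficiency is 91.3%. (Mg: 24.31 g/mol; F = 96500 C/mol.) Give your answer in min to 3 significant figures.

n(Mg) = 4.60 / 24.31 = 0.1892 mol
Mg²⁺ + 2e⁻ → Mg, so n(e⁻) = 2 × 0.1892 = 0.3784 mol
Q = 0.3784 × 96500 / 0.913 = 40000 C
t = Q / I = 40000 / 17.6 = 2273 s = 37.9 min

37.9 min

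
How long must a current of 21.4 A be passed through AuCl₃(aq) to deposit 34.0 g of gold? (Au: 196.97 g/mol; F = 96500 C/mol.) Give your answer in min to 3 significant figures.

38.9 min

n(Au) = 34.0 / 196.97 = 0.1726 mol
Au³⁺ + 3e⁻ → Au, so n(e⁻) = 3 × 0.1726 = 0.5178 mol
Q = 0.5178 × 96500 = 49970 C
t = Q / I = 49970 / 21.4 = 2335 s = 38.9 min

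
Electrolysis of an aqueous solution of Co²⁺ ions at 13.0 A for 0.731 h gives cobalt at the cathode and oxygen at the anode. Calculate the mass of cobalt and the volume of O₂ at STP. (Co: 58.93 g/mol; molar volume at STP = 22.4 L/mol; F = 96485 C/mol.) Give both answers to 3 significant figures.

10.4 g Co; 1.99 L O₂

Q = 13.0 × 2631.6 = 34210 C; n(e⁻) = 34210 / 96485 = 0.3546 mol
Cathode: Co²⁺ + 2e⁻ → Co → n(Co) = 0.3546/2 = 0.1773 mol → 10.4 g
Anode: 2H₂O → O₂ + 4H⁺ + 4e⁻ → n(O₂) = 0.3546/4 = 0.08865 mol → 1.99 L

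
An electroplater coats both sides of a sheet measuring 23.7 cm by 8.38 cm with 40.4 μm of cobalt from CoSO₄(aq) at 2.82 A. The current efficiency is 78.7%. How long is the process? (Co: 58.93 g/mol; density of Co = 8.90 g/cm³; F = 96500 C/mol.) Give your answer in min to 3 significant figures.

Plated area = 2 × 23.7 × 8.38 = 397.2 cm²
Volume = 397.2 × 40.4×10⁻⁴ cm = 1.605 cm³
m(Co) = 1.605 × 8.90 = 14.28 g
n(Co) = 14.28 / 58.93 = 0.2423 mol; n(e⁻) = 2 × 0.2423 = 0.4846 mol
Q = 0.4846 × 96500 / 0.787 = 59420 C
t = 59420 / 2.82 = 21070 s = 351 min

351 min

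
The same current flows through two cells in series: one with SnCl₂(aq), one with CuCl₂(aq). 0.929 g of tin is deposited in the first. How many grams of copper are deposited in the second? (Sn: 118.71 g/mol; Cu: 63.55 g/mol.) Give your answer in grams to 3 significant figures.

n(Sn) = 0.929 / 118.71 = 0.007826 mol
Sn²⁺ + 2e⁻ → Sn, so n(e⁻) = 2 × 0.007826 = 0.01565 mol
Since the cells are in series, n(e⁻) in the Cu cell is also 0.01565 mol.
Cu²⁺ + 2e⁻ → Cu, so n(Cu) = 0.01565 / 2 = 0.007825 mol
m(Cu) = 0.007825 × 63.55 = 0.497 g

0.497 g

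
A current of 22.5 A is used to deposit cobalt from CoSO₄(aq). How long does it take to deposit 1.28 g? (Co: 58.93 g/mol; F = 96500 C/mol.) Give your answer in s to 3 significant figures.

186 s

n(Co) = 1.28 / 58.93 = 0.02172 mol
Co²⁺ + 2e⁻ → Co, so n(e⁻) = 2 × 0.02172 = 0.04344 mol
Q = 0.04344 × 96500 = 4192 C
t = Q / I = 4192 / 22.5 = 186.3 s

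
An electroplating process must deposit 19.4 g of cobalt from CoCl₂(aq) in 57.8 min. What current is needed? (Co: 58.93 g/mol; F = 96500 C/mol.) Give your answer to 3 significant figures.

18.3 A

n(Co) = 19.4 / 58.93 = 0.3292 mol
Co²⁺ + 2e⁻ → Co, so n(e⁻) = 2 × 0.3292 = 0.6584 mol
Q = 0.6584 × 96500 = 63540 C
I = Q / t = 63540 / 3468 s = 18.3 A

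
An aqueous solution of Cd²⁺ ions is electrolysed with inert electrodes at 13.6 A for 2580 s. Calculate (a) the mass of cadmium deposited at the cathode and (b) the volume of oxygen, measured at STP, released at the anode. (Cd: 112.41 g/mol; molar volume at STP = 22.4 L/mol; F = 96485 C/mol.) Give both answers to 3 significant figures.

Q = 13.6 × 2580 = 35090 C; n(e⁻) = 35090 / 96485 = 0.3637 mol
Cathode: Cd²⁺ + 2e⁻ → Cd → n(Cd) = 0.3637/2 = 0.1819 mol → 20.4 g
Anode: 2H₂O → O₂ + 4H⁺ + 4e⁻ → n(O₂) = 0.3637/4 = 0.09093 mol → 2.04 L

20.4 g Cd; 2.04 L O₂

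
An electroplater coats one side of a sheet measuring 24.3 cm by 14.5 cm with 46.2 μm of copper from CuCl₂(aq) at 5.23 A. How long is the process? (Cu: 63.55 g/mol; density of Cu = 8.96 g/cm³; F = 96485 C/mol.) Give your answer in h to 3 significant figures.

Plated area = 24.3 × 14.5 = 352.4 cm²
Volume = 352.4 × 46.2×10⁻⁴ cm = 1.628 cm³
m(Cu) = 1.628 × 8.96 = 14.59 g
n(Cu) = 14.59 / 63.55 = 0.2296 mol; n(e⁻) = 2 × 0.2296 = 0.4592 mol
Q = 0.4592 × 96485 = 44310 C
t = 44310 / 5.23 = 8472 s = 2.35 h

2.35 h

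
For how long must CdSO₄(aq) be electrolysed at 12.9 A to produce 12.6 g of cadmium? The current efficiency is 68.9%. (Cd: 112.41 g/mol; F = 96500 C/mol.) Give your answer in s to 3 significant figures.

2430 s

n(Cd) = 12.6 / 112.41 = 0.1121 mol
Cd²⁺ + 2e⁻ → Cd, so n(e⁻) = 2 × 0.1121 = 0.2242 mol
Q = 0.2242 × 96500 / 0.689 = 31400 C
t = Q / I = 31400 / 12.9 = 2434 s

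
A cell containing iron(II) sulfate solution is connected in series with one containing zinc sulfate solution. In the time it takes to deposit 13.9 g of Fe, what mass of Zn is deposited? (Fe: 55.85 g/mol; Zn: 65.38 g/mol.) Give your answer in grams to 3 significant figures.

n(Fe) = 13.9 / 55.85 = 0.2489 mol
Fe²⁺ + 2e⁻ → Fe, so n(e⁻) = 2 × 0.2489 = 0.4978 mol
Same current for the same time ⇒ same n(e⁻) = 0.4978 mol in both cells.
Zn²⁺ + 2e⁻ → Zn, so n(Zn) = 0.4978 / 2 = 0.2489 mol
m(Zn) = 0.2489 × 65.38 = 16.3 g

16.3 g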